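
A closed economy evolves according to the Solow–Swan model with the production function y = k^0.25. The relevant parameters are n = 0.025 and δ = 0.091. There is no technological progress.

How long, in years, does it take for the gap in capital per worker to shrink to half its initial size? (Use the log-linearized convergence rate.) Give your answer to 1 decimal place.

t_½ ≈ 8.0 years

Near the steady state the convergence rate is λ = (1 − α)(n + δ).
λ = (1 − 0.25) × 0.116 = 0.75 × 0.116 = 0.0870
Half-life = ln 2 / λ = 0.6931 / 0.0870 ≈ 7.97 years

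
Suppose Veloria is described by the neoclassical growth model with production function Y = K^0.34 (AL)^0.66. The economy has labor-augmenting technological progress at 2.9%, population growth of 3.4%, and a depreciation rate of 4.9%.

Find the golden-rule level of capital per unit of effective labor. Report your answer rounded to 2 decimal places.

k_gold ≈ 5.38

The golden rule sets f'(k) = n + g + δ, i.e. α·k^(α−1) = n + g + δ.
So k^(1−α) = α / (n + g + δ) = 0.34 / 0.112 = 3.0357.
k_gold = 3.0357^(1/0.66) ≈ 5.3789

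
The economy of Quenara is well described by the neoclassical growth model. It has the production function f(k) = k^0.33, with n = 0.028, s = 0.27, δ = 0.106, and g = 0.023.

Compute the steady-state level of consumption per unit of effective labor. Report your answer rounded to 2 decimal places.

c* ≈ 0.95

Steady state requires s·f(k) = (n + g + δ)·k, i.e. s·k^α = (n + g + δ)·k.
Dividing both sides by k: k^(1−α) = s / (n + g + δ).
k^0.67 = 0.27 / (0.028 + 0.023 + 0.106) = 0.27 / 0.157 = 1.7197
k* = 1.7197^(1/0.67) ≈ 2.2461
y* = (k*)^α = 2.2461^0.33 ≈ 1.3061
c* = (1 − s)·y* = (1 − 0.27) × 1.3061 ≈ 0.9535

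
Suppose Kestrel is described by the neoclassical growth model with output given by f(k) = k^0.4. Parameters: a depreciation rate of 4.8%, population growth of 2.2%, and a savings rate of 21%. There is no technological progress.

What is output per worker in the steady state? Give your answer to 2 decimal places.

y* = 2.08

At the steady state, Δk = 0, so s·k^α = (n + δ)·k.
Dividing both sides by k: k^(1−α) = s / (n + δ).
k^0.6 = 0.21 / (0.022 + 0.048) = 0.21 / 0.070 = 3.0000
k* = 3.0000^(1/0.6) ≈ 6.2403
y* = (k*)^α = 6.2403^0.4 ≈ 2.0801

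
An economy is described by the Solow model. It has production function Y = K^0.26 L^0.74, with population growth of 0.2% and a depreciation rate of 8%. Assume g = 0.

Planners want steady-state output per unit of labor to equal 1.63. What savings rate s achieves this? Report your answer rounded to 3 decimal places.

s ≈ 0.329

Steady state requires s·f(k) = (n + δ)·k, i.e. s·k^α = (n + δ)·k.
Since y* = [s/(n + δ)]^(α/(1−α)), we have s/(n + δ) = (y*)^((1−α)/α) = 1.63^2.8462 = 4.0172.
Therefore s = 4.0172 × (n + δ) = 4.0172 × 0.082 = 0.3294.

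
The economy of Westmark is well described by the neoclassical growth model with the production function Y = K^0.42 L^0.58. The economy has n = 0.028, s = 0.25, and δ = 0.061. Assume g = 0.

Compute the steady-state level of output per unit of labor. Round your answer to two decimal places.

y* ≈ 2.11

At the steady state, Δk = 0, so s·k^α = (n + δ)·k.
Rearranging, k^(1−α) = s / (n + δ).
k^0.58 = 0.25 / (0.028 + 0.061) = 0.25 / 0.089 = 2.8090
k* = 2.8090^(1/0.58) ≈ 5.9342
y* = (k*)^α = 5.9342^0.42 ≈ 2.1126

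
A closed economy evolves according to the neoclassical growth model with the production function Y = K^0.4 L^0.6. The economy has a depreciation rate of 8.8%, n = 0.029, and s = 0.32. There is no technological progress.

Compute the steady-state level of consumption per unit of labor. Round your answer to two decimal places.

c* ≈ 1.33

At the steady state, Δk = 0, so s·k^α = (n + δ)·k.
Rearranging, k^(1−α) = s / (n + δ).
k^0.6 = 0.32 / (0.029 + 0.088) = 0.32 / 0.117 = 2.7350
k* = 2.7350^(1/0.6) ≈ 5.3489
y* = (k*)^α = 5.3489^0.4 ≈ 1.9557
c* = (1 − s)·y* = (1 − 0.32) × 1.9557 ≈ 1.3299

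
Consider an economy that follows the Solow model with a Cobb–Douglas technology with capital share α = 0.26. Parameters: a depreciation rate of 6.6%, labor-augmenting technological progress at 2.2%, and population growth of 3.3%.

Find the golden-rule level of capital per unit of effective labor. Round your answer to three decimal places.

k_gold ≈ 2.811

The golden rule sets f'(k) = n + g + δ, i.e. α·k^(α−1) = n + g + δ.
So k^(1−α) = α / (n + g + δ) = 0.26 / 0.121 = 2.1488.
k_gold = 2.1488^(1/0.74) ≈ 2.8113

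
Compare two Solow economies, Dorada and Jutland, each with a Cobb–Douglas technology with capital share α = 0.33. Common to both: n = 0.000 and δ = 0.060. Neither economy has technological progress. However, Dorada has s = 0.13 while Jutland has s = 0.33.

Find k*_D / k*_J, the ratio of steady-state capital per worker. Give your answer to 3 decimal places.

k*_D / k*_J ≈ 0.249

Steady-state k* = [s/(n + δ)]^(1/(1−α)), so the ratio is [ (s_D/(n + δ)_D) / (s_J/(n + δ)_J) ]^1.4925.
s_D/(n + δ)_D = 0.13/0.060 = 2.1667; s_J/(n + δ)_J = 0.33/0.060 = 5.5000.
Ratio = (2.1667/5.5000)^1.4925 = 0.3939^1.4925 ≈ 0.2490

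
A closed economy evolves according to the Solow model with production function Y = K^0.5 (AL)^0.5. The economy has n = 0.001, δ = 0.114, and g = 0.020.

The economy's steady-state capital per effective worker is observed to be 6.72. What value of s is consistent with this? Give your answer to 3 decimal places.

Steady state requires s·f(k) = (n + g + δ)·k, i.e. s·k^α = (n + g + δ)·k.
So s / (n + g + δ) = (k*)^(1−α) = 6.72^0.5 = 2.5923.
Therefore s = 2.5923 × (n + g + δ) = 2.5923 × 0.135 = 0.3500.

s ≈ 0.350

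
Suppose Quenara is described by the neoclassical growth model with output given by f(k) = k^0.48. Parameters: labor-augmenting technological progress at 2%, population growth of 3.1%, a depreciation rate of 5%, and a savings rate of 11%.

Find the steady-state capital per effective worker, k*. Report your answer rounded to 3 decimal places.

At the steady state, Δk = 0, so s·k^α = (n + g + δ)·k.
Dividing both sides by k: k^(1−α) = s / (n + g + δ).
k^0.52 = 0.11 / (0.031 + 0.020 + 0.050) = 0.11 / 0.101 = 1.0891
k* = 1.0891^(1/0.52) ≈ 1.1784

k* = 1.178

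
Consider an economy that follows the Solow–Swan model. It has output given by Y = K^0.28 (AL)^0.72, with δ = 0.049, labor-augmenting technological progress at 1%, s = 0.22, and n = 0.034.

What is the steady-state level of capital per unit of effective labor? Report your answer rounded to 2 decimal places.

In steady state, investment equals break-even investment: s·k^α = (n + g + δ)·k.
Rearranging, k^(1−α) = s / (n + g + δ).
k^0.72 = 0.22 / (0.034 + 0.010 + 0.049) = 0.22 / 0.093 = 2.3656
k* = 2.3656^(1/0.72) ≈ 3.3065

k* ≈ 3.31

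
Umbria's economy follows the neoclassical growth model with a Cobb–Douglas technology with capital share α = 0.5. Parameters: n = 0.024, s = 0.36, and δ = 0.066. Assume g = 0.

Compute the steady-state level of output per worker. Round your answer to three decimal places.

In steady state, investment equals break-even investment: s·k^α = (n + δ)·k.
Rearranging, k^(1−α) = s / (n + δ).
k^0.5 = 0.36 / (0.024 + 0.066) = 0.36 / 0.090 = 4.0000
k* = 4.0000^(1/0.5) ≈ 16.0000
y* = (k*)^α = 16.0000^0.5 ≈ 4.0000

y* = 4.000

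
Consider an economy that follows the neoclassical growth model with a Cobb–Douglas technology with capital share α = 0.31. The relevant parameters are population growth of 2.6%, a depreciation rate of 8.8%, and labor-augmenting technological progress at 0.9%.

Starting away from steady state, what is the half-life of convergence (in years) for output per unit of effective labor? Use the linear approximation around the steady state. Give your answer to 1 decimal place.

Near the steady state the convergence rate is λ = (1 − α)(n + g + δ).
λ = (1 − 0.31) × 0.123 = 0.69 × 0.123 = 0.08487
Half-life = ln 2 / λ = 0.6931 / 0.08487 ≈ 8.17 years

t_½ ≈ 8.2 years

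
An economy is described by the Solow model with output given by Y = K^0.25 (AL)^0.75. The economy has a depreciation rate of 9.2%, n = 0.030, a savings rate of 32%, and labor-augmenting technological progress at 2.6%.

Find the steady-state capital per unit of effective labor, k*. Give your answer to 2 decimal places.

k* ≈ 2.80

In steady state, investment equals break-even investment: s·k^α = (n + g + δ)·k.
Rearranging, k^(1−α) = s / (n + g + δ).
k^0.75 = 0.32 / (0.030 + 0.026 + 0.092) = 0.32 / 0.148 = 2.1622
k* = 2.1622^(1/0.75) ≈ 2.7959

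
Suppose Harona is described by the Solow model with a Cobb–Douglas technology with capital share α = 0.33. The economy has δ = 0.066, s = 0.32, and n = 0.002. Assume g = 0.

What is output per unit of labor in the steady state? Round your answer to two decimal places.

y* ≈ 2.14

In steady state, investment equals break-even investment: s·k^α = (n + δ)·k.
Rearranging, k^(1−α) = s / (n + δ).
k^0.67 = 0.32 / (0.002 + 0.066) = 0.32 / 0.068 = 4.7059
k* = 4.7059^(1/0.67) ≈ 10.0912
y* = (k*)^α = 10.0912^0.33 ≈ 2.1444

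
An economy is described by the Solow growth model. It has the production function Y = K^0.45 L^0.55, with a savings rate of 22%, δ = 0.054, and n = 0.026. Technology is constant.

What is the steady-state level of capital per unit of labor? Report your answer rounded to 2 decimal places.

In steady state, investment equals break-even investment: s·k^α = (n + δ)·k.
Dividing both sides by k: k^(1−α) = s / (n + δ).
k^0.55 = 0.22 / (0.026 + 0.054) = 0.22 / 0.080 = 2.7500
k* = 2.7500^(1/0.55) ≈ 6.2920

k* ≈ 6.29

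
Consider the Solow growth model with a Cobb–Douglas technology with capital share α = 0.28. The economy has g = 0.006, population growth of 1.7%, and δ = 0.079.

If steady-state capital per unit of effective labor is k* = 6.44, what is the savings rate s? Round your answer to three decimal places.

s ≈ 0.390

At the steady state, Δk = 0, so s·k^α = (n + g + δ)·k.
So s / (n + g + δ) = (k*)^(1−α) = 6.44^0.72 = 3.8229.
Therefore s = 3.8229 × (n + g + δ) = 3.8229 × 0.102 = 0.3899.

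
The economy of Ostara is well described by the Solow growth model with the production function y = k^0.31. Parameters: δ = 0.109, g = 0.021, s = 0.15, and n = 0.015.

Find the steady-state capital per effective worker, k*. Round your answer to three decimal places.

k* ≈ 1.050

Steady state requires s·f(k) = (n + g + δ)·k, i.e. s·k^α = (n + g + δ)·k.
Rearranging, k^(1−α) = s / (n + g + δ).
k^0.69 = 0.15 / (0.015 + 0.021 + 0.109) = 0.15 / 0.145 = 1.0345
k* = 1.0345^(1/0.69) ≈ 1.0504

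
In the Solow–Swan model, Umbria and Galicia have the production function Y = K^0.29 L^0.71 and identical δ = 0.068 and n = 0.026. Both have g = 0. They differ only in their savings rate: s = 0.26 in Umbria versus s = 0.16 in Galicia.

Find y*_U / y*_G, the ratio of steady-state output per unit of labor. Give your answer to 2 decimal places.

Steady-state y* = [s/(n + δ)]^(α/(1−α)), so the ratio is [ (s_U/(n + δ)_U) / (s_G/(n + δ)_G) ]^0.4085.
s_U/(n + δ)_U = 0.26/0.094 = 2.7660; s_G/(n + δ)_G = 0.16/0.094 = 1.7021.
Ratio = (2.7660/1.7021)^0.4085 = 1.6251^0.4085 ≈ 1.2194

ratio ≈ 1.22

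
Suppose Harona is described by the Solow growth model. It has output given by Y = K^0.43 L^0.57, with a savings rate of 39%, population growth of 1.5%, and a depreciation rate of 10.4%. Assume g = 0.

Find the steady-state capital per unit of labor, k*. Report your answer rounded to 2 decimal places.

In steady state, investment equals break-even investment: s·k^α = (n + δ)·k.
Rearranging, k^(1−α) = s / (n + δ).
k^0.57 = 0.39 / (0.015 + 0.104) = 0.39 / 0.119 = 3.2773
k* = 3.2773^(1/0.57) ≈ 8.0244

k* = 8.02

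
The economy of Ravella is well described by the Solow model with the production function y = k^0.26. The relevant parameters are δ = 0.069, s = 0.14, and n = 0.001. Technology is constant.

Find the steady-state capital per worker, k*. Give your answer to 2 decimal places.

Steady state requires s·f(k) = (n + δ)·k, i.e. s·k^α = (n + δ)·k.
Dividing both sides by k: k^(1−α) = s / (n + δ).
k^0.74 = 0.14 / (0.001 + 0.069) = 0.14 / 0.070 = 2.0000
k* = 2.0000^(1/0.74) ≈ 2.5515

k* = 2.55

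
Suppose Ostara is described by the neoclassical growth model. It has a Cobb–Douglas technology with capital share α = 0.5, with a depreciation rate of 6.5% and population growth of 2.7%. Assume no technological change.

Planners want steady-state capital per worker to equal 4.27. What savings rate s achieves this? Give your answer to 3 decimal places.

s ≈ 0.190

In steady state, investment equals break-even investment: s·k^α = (n + δ)·k.
So s / (n + δ) = (k*)^(1−α) = 4.27^0.5 = 2.0664.
Therefore s = 2.0664 × (n + δ) = 2.0664 × 0.092 = 0.1901.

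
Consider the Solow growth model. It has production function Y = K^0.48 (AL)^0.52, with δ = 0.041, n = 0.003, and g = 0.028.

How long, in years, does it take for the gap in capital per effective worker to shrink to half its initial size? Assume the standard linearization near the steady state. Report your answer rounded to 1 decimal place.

Near the steady state the convergence rate is λ = (1 − α)(n + g + δ).
λ = (1 − 0.48) × 0.072 = 0.52 × 0.072 = 0.03744
Half-life = ln 2 / λ = 0.6931 / 0.03744 ≈ 18.51 years

about 18.5 years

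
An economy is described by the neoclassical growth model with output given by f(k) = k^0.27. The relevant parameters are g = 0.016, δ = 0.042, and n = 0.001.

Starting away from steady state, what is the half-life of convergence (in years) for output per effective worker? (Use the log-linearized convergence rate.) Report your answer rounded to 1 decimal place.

Near the steady state the convergence rate is λ = (1 − α)(n + g + δ).
λ = (1 − 0.27) × 0.059 = 0.73 × 0.059 = 0.04307
Half-life = ln 2 / λ = 0.6931 / 0.04307 ≈ 16.09 years

half-life ≈ 16.1 years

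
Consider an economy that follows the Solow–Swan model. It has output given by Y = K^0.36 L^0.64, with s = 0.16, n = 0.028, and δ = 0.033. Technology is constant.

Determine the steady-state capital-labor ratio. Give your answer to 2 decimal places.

k* ≈ 4.51

In steady state, investment equals break-even investment: s·k^α = (n + δ)·k.
Dividing both sides by k: k^(1−α) = s / (n + δ).
k^0.64 = 0.16 / (0.028 + 0.033) = 0.16 / 0.061 = 2.6230
k* = 2.6230^(1/0.64) ≈ 4.5120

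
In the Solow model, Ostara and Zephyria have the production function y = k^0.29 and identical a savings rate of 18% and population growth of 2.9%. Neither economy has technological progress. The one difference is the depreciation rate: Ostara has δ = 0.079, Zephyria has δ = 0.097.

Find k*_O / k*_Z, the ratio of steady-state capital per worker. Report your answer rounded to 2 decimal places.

k*_O / k*_Z ≈ 1.24

Steady-state k* = [s/(n + δ)]^(1/(1−α)), so the ratio is [ (s_O/(n + δ)_O) / (s_Z/(n + δ)_Z) ]^1.4085.
s_O/(n + δ)_O = 0.18/0.108 = 1.6667; s_Z/(n + δ)_Z = 0.18/0.126 = 1.4286.
Ratio = (1.6667/1.4286)^1.4085 = 1.1667^1.4085 ≈ 1.2425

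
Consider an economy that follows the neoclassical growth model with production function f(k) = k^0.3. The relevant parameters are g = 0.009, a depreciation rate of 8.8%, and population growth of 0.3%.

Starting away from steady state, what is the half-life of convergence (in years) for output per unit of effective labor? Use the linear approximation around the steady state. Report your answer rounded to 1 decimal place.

Near the steady state the convergence rate is λ = (1 − α)(n + g + δ).
λ = (1 − 0.3) × 0.100 = 0.7 × 0.100 = 0.0700
Half-life = ln 2 / λ = 0.6931 / 0.0700 ≈ 9.90 years

about 9.9 years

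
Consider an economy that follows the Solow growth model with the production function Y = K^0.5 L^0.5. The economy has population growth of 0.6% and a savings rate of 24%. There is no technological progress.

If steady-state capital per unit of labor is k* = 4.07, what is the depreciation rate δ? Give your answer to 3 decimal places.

Steady state requires s·f(k) = (n + δ)·k, i.e. s·k^α = (n + δ)·k.
So s / (n + δ) = (k*)^(1−α) = 4.07^0.5 = 2.0174.
Therefore n + δ = s / 2.0174 = 0.24 / 2.0174 = 0.1190, so δ = 0.1190 − 0.006 = 0.1130.

δ ≈ 0.113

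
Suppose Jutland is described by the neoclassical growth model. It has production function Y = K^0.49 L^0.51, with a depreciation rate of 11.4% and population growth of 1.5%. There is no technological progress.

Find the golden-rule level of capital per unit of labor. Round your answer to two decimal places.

k_gold ≈ 13.69

The golden rule sets f'(k) = n + δ, i.e. α·k^(α−1) = n + δ.
So k^(1−α) = α / (n + δ) = 0.49 / 0.129 = 3.7984.
k_gold = 3.7984^(1/0.51) ≈ 13.6922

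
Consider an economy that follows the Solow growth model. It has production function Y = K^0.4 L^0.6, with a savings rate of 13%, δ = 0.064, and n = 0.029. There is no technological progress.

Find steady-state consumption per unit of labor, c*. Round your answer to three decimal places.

c* = 1.088

At the steady state, Δk = 0, so s·k^α = (n + δ)·k.
Rearranging, k^(1−α) = s / (n + δ).
k^0.6 = 0.13 / (0.029 + 0.064) = 0.13 / 0.093 = 1.3978
k* = 1.3978^(1/0.6) ≈ 1.7475
y* = (k*)^α = 1.7475^0.4 ≈ 1.2502
c* = (1 − s)·y* = (1 − 0.13) × 1.2502 ≈ 1.0877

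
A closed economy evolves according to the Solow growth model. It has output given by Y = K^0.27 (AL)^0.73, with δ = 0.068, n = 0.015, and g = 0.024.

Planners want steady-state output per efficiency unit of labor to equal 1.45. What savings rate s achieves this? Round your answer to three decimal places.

s ≈ 0.292

At the steady state, Δk = 0, so s·k^α = (n + g + δ)·k.
Since y* = [s/(n + g + δ)]^(α/(1−α)), we have s/(n + g + δ) = (y*)^((1−α)/α) = 1.45^2.7037 = 2.7308.
Therefore s = 2.7308 × (n + g + δ) = 2.7308 × 0.107 = 0.2922.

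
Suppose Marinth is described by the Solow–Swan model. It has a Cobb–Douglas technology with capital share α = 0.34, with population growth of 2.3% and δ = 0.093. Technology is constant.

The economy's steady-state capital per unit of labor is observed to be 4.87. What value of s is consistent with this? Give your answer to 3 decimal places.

At the steady state, Δk = 0, so s·k^α = (n + δ)·k.
So s / (n + δ) = (k*)^(1−α) = 4.87^0.66 = 2.8429.
Therefore s = 2.8429 × (n + δ) = 2.8429 × 0.116 = 0.3298.

s ≈ 0.330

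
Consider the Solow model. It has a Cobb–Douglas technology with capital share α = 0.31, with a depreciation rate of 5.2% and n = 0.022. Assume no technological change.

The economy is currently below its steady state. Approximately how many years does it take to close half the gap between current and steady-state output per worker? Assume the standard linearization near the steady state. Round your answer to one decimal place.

Near the steady state the convergence rate is λ = (1 − α)(n + δ).
λ = (1 − 0.31) × 0.074 = 0.69 × 0.074 = 0.05106
Half-life = ln 2 / λ = 0.6931 / 0.05106 ≈ 13.57 years

t_½ ≈ 13.6 years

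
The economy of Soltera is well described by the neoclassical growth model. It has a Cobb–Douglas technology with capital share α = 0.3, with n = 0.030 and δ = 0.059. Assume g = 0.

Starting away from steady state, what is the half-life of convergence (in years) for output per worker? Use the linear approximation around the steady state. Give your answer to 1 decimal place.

t_½ ≈ 11.1 years

Near the steady state the convergence rate is λ = (1 − α)(n + δ).
λ = (1 − 0.3) × 0.089 = 0.7 × 0.089 = 0.0623
Half-life = ln 2 / λ = 0.6931 / 0.0623 ≈ 11.13 years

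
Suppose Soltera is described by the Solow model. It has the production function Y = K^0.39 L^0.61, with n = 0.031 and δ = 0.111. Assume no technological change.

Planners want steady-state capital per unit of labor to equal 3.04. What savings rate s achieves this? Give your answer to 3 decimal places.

Steady state requires s·f(k) = (n + δ)·k, i.e. s·k^α = (n + δ)·k.
So s / (n + δ) = (k*)^(1−α) = 3.04^0.61 = 1.9704.
Therefore s = 1.9704 × (n + δ) = 1.9704 × 0.142 = 0.2798.

s ≈ 0.280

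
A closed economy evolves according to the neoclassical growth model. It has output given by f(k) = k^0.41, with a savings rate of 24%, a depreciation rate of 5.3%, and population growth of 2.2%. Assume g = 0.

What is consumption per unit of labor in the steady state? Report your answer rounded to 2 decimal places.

c* = 1.71

Steady state requires s·f(k) = (n + δ)·k, i.e. s·k^α = (n + δ)·k.
Dividing both sides by k: k^(1−α) = s / (n + δ).
k^0.59 = 0.24 / (0.022 + 0.053) = 0.24 / 0.075 = 3.2000
k* = 3.2000^(1/0.59) ≈ 7.1810
y* = (k*)^α = 7.1810^0.41 ≈ 2.2441
c* = (1 − s)·y* = (1 − 0.24) × 2.2441 ≈ 1.7055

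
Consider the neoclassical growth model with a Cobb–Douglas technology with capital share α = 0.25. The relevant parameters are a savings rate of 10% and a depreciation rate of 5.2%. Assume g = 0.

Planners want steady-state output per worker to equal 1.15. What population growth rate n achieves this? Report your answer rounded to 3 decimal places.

At the steady state, Δk = 0, so s·k^α = (n + δ)·k.
Since y* = [s/(n + δ)]^(α/(1−α)), we have s/(n + δ) = (y*)^((1−α)/α) = 1.15^3 = 1.5209.
Therefore n + δ = s / 1.5209 = 0.10 / 1.5209 = 0.0658, so n = 0.0658 − 0.052 = 0.0138.

n ≈ 0.014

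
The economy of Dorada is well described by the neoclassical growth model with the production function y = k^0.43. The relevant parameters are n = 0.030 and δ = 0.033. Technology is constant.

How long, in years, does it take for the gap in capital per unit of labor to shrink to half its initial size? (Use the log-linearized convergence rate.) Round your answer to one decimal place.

about 19.3 years

Near the steady state the convergence rate is λ = (1 − α)(n + δ).
λ = (1 − 0.43) × 0.063 = 0.57 × 0.063 = 0.03591
Half-life = ln 2 / λ = 0.6931 / 0.03591 ≈ 19.30 years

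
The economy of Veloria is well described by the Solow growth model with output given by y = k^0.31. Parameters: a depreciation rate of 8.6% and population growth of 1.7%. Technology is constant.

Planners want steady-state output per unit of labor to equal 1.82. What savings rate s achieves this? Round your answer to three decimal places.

s ≈ 0.391

In steady state, investment equals break-even investment: s·k^α = (n + δ)·k.
Since y* = [s/(n + δ)]^(α/(1−α)), we have s/(n + δ) = (y*)^((1−α)/α) = 1.82^2.2258 = 3.7920.
Therefore s = 3.7920 × (n + δ) = 3.7920 × 0.103 = 0.3906.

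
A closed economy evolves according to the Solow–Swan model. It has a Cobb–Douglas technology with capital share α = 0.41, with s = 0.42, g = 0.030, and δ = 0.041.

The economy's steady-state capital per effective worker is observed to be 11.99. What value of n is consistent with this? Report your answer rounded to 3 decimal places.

Steady state requires s·f(k) = (n + g + δ)·k, i.e. s·k^α = (n + g + δ)·k.
So s / (n + g + δ) = (k*)^(1−α) = 11.99^0.59 = 4.3302.
Therefore n + g + δ = s / 4.3302 = 0.42 / 4.3302 = 0.0970, so n = 0.0970 − 0.071 = 0.0260.

n ≈ 0.026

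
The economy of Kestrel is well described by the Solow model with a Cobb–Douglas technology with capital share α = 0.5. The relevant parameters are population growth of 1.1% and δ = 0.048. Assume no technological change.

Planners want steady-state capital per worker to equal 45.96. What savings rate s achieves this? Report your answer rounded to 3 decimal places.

Steady state requires s·f(k) = (n + δ)·k, i.e. s·k^α = (n + δ)·k.
So s / (n + δ) = (k*)^(1−α) = 45.96^0.5 = 6.7794.
Therefore s = 6.7794 × (n + δ) = 6.7794 × 0.059 = 0.4000.

s ≈ 0.400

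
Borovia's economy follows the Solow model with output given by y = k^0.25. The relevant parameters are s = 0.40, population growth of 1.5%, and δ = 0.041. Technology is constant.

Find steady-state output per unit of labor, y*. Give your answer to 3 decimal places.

At the steady state, Δk = 0, so s·k^α = (n + δ)·k.
Rearranging, k^(1−α) = s / (n + δ).
k^0.75 = 0.40 / (0.015 + 0.041) = 0.40 / 0.056 = 7.1429
k* = 7.1429^(1/0.75) ≈ 13.7562
y* = (k*)^α = 13.7562^0.25 ≈ 1.9259

y* = 1.926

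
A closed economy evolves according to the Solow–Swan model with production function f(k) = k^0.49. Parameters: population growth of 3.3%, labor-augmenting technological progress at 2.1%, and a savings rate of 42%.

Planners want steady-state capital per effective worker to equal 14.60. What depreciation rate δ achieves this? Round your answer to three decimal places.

In steady state, investment equals break-even investment: s·k^α = (n + g + δ)·k.
So s / (n + g + δ) = (k*)^(1−α) = 14.60^0.51 = 3.9248.
Therefore n + g + δ = s / 3.9248 = 0.42 / 3.9248 = 0.1070, so δ = 0.1070 − 0.054 = 0.0530.

δ ≈ 0.053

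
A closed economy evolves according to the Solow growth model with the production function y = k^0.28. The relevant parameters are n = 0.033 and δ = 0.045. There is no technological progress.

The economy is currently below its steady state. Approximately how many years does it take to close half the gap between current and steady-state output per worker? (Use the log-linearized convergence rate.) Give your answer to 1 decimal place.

half-life ≈ 12.3 years

Near the steady state the convergence rate is λ = (1 − α)(n + δ).
λ = (1 − 0.28) × 0.078 = 0.72 × 0.078 = 0.05616
Half-life = ln 2 / λ = 0.6931 / 0.05616 ≈ 12.34 years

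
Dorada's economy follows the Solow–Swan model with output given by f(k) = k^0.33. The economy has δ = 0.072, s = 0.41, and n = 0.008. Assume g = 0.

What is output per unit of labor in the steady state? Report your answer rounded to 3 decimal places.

Steady state requires s·f(k) = (n + δ)·k, i.e. s·k^α = (n + δ)·k.
Dividing both sides by k: k^(1−α) = s / (n + δ).
k^0.67 = 0.41 / (0.008 + 0.072) = 0.41 / 0.080 = 5.1250
k* = 5.1250^(1/0.67) ≈ 11.4616
y* = (k*)^α = 11.4616^0.33 ≈ 2.2364

y* ≈ 2.236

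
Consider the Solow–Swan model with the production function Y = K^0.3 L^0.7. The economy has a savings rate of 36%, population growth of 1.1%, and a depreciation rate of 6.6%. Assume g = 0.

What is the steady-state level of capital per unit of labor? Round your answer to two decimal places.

In steady state, investment equals break-even investment: s·k^α = (n + δ)·k.
Rearranging, k^(1−α) = s / (n + δ).
k^0.7 = 0.36 / (0.011 + 0.066) = 0.36 / 0.077 = 4.6753
k* = 4.6753^(1/0.7) ≈ 9.0546

k* = 9.05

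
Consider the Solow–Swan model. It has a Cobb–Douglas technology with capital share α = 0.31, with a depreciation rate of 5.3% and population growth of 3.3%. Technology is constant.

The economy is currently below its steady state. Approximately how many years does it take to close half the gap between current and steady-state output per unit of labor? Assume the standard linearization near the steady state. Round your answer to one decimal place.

t_½ ≈ 11.7 years

Near the steady state the convergence rate is λ = (1 − α)(n + δ).
λ = (1 − 0.31) × 0.086 = 0.69 × 0.086 = 0.05934
Half-life = ln 2 / λ = 0.6931 / 0.05934 ≈ 11.68 years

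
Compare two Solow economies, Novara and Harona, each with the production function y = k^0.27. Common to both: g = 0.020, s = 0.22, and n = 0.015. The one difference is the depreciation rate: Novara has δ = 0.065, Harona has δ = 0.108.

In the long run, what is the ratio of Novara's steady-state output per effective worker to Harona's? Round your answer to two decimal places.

ratio ≈ 1.14

Steady-state y* = [s/(n + g + δ)]^(α/(1−α)), so the ratio is [ (s_N/(n + g + δ)_N) / (s_H/(n + g + δ)_H) ]^0.3699.
s_N/(n + g + δ)_N = 0.22/0.100 = 2.2000; s_H/(n + g + δ)_H = 0.22/0.143 = 1.5385.
Ratio = (2.2000/1.5385)^0.3699 = 1.4300^0.3699 ≈ 1.1415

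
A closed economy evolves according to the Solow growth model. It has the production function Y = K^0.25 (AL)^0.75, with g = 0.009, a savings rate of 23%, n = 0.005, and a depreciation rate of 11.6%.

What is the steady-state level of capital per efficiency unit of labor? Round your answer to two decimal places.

In steady state, investment equals break-even investment: s·k^α = (n + g + δ)·k.
Rearranging, k^(1−α) = s / (n + g + δ).
k^0.75 = 0.23 / (0.005 + 0.009 + 0.116) = 0.23 / 0.130 = 1.7692
k* = 1.7692^(1/0.75) ≈ 2.1398

k* ≈ 2.14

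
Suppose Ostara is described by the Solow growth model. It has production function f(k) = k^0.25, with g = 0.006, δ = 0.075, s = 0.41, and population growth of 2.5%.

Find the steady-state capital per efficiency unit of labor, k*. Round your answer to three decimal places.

Steady state requires s·f(k) = (n + g + δ)·k, i.e. s·k^α = (n + g + δ)·k.
Dividing both sides by k: k^(1−α) = s / (n + g + δ).
k^0.75 = 0.41 / (0.025 + 0.006 + 0.075) = 0.41 / 0.106 = 3.8679
k* = 3.8679^(1/0.75) ≈ 6.0716

k* ≈ 6.072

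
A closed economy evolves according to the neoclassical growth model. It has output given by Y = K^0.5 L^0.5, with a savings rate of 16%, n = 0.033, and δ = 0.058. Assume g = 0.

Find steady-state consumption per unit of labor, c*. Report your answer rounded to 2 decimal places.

c* = 1.48

Steady state requires s·f(k) = (n + δ)·k, i.e. s·k^α = (n + δ)·k.
Dividing both sides by k: k^(1−α) = s / (n + δ).
k^0.5 = 0.16 / (0.033 + 0.058) = 0.16 / 0.091 = 1.7582
k* = 1.7582^(1/0.5) ≈ 3.0913
y* = (k*)^α = 3.0913^0.5 ≈ 1.7582
c* = (1 − s)·y* = (1 − 0.16) × 1.7582 ≈ 1.4769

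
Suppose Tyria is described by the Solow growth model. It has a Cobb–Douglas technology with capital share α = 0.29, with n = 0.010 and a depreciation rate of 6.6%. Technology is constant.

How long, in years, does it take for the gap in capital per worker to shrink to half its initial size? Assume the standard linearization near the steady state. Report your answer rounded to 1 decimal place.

Near the steady state the convergence rate is λ = (1 − α)(n + δ).
λ = (1 − 0.29) × 0.076 = 0.71 × 0.076 = 0.05396
Half-life = ln 2 / λ = 0.6931 / 0.05396 ≈ 12.84 years

about 12.8 years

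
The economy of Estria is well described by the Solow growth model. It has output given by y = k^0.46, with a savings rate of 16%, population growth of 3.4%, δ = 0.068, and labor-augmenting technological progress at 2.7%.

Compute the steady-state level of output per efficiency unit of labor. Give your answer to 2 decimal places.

y* ≈ 1.20

Steady state requires s·f(k) = (n + g + δ)·k, i.e. s·k^α = (n + g + δ)·k.
Dividing both sides by k: k^(1−α) = s / (n + g + δ).
k^0.54 = 0.16 / (0.034 + 0.027 + 0.068) = 0.16 / 0.129 = 1.2403
k* = 1.2403^(1/0.54) ≈ 1.4900
y* = (k*)^α = 1.4900^0.46 ≈ 1.2013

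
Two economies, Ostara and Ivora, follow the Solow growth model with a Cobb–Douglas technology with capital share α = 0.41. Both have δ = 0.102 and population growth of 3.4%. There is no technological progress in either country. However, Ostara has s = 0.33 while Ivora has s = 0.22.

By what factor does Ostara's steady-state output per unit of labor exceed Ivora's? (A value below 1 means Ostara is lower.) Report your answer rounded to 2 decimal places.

y*_O / y*_I ≈ 1.33

Steady-state y* = [s/(n + δ)]^(α/(1−α)), so the ratio is [ (s_O/(n + δ)_O) / (s_I/(n + δ)_I) ]^0.6949.
s_O/(n + δ)_O = 0.33/0.136 = 2.4265; s_I/(n + δ)_I = 0.22/0.136 = 1.6176.
Ratio = (2.4265/1.6176)^0.6949 = 1.5001^0.6949 ≈ 1.3255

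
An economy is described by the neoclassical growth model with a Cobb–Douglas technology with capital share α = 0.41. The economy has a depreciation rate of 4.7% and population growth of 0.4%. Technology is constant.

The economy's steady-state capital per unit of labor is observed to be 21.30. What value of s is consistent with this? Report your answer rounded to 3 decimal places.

s ≈ 0.310

In steady state, investment equals break-even investment: s·k^α = (n + δ)·k.
So s / (n + δ) = (k*)^(1−α) = 21.30^0.59 = 6.0778.
Therefore s = 6.0778 × (n + δ) = 6.0778 × 0.051 = 0.3100.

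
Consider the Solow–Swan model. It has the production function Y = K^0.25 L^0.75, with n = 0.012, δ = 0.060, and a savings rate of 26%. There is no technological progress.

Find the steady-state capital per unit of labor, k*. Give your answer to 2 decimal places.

k* ≈ 5.54

At the steady state, Δk = 0, so s·k^α = (n + δ)·k.
Dividing both sides by k: k^(1−α) = s / (n + δ).
k^0.75 = 0.26 / (0.012 + 0.060) = 0.26 / 0.072 = 3.6111
k* = 3.6111^(1/0.75) ≈ 5.5401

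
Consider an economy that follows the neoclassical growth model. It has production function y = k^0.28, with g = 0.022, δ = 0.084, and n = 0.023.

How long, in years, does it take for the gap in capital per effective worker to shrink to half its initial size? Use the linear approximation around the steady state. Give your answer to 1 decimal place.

Near the steady state the convergence rate is λ = (1 − α)(n + g + δ).
λ = (1 − 0.28) × 0.129 = 0.72 × 0.129 = 0.09288
Half-life = ln 2 / λ = 0.6931 / 0.09288 ≈ 7.46 years

half-life ≈ 7.5 years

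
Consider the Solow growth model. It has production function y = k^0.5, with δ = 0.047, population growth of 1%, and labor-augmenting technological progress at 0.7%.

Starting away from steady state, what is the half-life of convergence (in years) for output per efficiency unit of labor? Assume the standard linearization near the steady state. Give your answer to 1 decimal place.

Near the steady state the convergence rate is λ = (1 − α)(n + g + δ).
λ = (1 − 0.5) × 0.064 = 0.5 × 0.064 = 0.0320
Half-life = ln 2 / λ = 0.6931 / 0.0320 ≈ 21.66 years

half-life ≈ 21.7 years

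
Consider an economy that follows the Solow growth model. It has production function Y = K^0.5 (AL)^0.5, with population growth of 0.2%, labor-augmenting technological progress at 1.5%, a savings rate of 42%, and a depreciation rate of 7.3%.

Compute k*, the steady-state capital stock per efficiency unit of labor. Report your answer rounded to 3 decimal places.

In steady state, investment equals break-even investment: s·k^α = (n + g + δ)·k.
Dividing both sides by k: k^(1−α) = s / (n + g + δ).
k^0.5 = 0.42 / (0.002 + 0.015 + 0.073) = 0.42 / 0.090 = 4.6667
k* = 4.6667^(1/0.5) ≈ 21.7781

k* ≈ 21.778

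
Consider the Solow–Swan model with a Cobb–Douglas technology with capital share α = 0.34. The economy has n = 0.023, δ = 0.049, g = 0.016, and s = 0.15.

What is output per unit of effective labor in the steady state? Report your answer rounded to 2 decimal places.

At the steady state, Δk = 0, so s·k^α = (n + g + δ)·k.
Rearranging, k^(1−α) = s / (n + g + δ).
k^0.66 = 0.15 / (0.023 + 0.016 + 0.049) = 0.15 / 0.088 = 1.7045
k* = 1.7045^(1/0.66) ≈ 2.2434
y* = (k*)^α = 2.2434^0.34 ≈ 1.3162

y* ≈ 1.32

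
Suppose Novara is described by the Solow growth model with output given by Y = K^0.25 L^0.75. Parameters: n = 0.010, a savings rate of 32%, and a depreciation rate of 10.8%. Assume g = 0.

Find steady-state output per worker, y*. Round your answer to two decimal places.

y* ≈ 1.39

In steady state, investment equals break-even investment: s·k^α = (n + δ)·k.
Dividing both sides by k: k^(1−α) = s / (n + δ).
k^0.75 = 0.32 / (0.010 + 0.108) = 0.32 / 0.118 = 2.7119
k* = 2.7119^(1/0.75) ≈ 3.7818
y* = (k*)^α = 3.7818^0.25 ≈ 1.3945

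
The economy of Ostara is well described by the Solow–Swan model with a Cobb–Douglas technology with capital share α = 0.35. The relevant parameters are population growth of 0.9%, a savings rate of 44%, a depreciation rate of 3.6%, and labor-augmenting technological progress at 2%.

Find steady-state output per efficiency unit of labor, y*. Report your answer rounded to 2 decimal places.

In steady state, investment equals break-even investment: s·k^α = (n + g + δ)·k.
Dividing both sides by k: k^(1−α) = s / (n + g + δ).
k^0.65 = 0.44 / (0.009 + 0.020 + 0.036) = 0.44 / 0.065 = 6.7692
k* = 6.7692^(1/0.65) ≈ 18.9561
y* = (k*)^α = 18.9561^0.35 ≈ 2.8003

y* = 2.80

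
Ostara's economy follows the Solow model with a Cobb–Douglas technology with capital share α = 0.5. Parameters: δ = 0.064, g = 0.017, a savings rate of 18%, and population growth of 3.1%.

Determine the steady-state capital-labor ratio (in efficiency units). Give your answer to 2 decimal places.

k* = 2.58

At the steady state, Δk = 0, so s·k^α = (n + g + δ)·k.
Dividing both sides by k: k^(1−α) = s / (n + g + δ).
k^0.5 = 0.18 / (0.031 + 0.017 + 0.064) = 0.18 / 0.112 = 1.6071
k* = 1.6071^(1/0.5) ≈ 2.5828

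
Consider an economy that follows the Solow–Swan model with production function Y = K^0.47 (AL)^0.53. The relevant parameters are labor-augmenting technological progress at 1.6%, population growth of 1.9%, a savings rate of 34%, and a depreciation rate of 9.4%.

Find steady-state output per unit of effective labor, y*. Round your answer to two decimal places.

y* = 2.36

In steady state, investment equals break-even investment: s·k^α = (n + g + δ)·k.
Dividing both sides by k: k^(1−α) = s / (n + g + δ).
k^0.53 = 0.34 / (0.019 + 0.016 + 0.094) = 0.34 / 0.129 = 2.6357
k* = 2.6357^(1/0.53) ≈ 6.2251
y* = (k*)^α = 6.2251^0.47 ≈ 2.3618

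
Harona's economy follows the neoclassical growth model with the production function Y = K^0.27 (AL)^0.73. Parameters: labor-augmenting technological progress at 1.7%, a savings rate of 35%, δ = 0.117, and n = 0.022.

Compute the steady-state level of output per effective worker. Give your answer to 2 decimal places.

y* = 1.35

Steady state requires s·f(k) = (n + g + δ)·k, i.e. s·k^α = (n + g + δ)·k.
Dividing both sides by k: k^(1−α) = s / (n + g + δ).
k^0.73 = 0.35 / (0.022 + 0.017 + 0.117) = 0.35 / 0.156 = 2.2436
k* = 2.2436^(1/0.73) ≈ 3.0252
y* = (k*)^α = 3.0252^0.27 ≈ 1.3484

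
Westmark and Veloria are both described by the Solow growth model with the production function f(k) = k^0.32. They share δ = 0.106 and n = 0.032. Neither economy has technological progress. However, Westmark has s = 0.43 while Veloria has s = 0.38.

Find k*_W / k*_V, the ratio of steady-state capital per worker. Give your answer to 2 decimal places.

Steady-state k* = [s/(n + δ)]^(1/(1−α)), so the ratio is [ (s_W/(n + δ)_W) / (s_V/(n + δ)_V) ]^1.4706.
s_W/(n + δ)_W = 0.43/0.138 = 3.1159; s_V/(n + δ)_V = 0.38/0.138 = 2.7536.
Ratio = (3.1159/2.7536)^1.4706 = 1.1316^1.4706 ≈ 1.1994

ratio ≈ 1.20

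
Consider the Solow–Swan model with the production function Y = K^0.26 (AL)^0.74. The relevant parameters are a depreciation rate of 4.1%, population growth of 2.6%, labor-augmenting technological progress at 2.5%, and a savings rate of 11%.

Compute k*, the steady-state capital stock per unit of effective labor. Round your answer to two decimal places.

k* ≈ 1.27

Steady state requires s·f(k) = (n + g + δ)·k, i.e. s·k^α = (n + g + δ)·k.
Rearranging, k^(1−α) = s / (n + g + δ).
k^0.74 = 0.11 / (0.026 + 0.025 + 0.041) = 0.11 / 0.092 = 1.1957
k* = 1.1957^(1/0.74) ≈ 1.2732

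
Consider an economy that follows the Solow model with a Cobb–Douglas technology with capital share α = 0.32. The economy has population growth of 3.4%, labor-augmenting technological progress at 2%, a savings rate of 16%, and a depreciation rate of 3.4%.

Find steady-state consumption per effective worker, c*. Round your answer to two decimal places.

At the steady state, Δk = 0, so s·k^α = (n + g + δ)·k.
Dividing both sides by k: k^(1−α) = s / (n + g + δ).
k^0.68 = 0.16 / (0.034 + 0.020 + 0.034) = 0.16 / 0.088 = 1.8182
k* = 1.8182^(1/0.68) ≈ 2.4089
y* = (k*)^α = 2.4089^0.32 ≈ 1.3249
c* = (1 − s)·y* = (1 − 0.16) × 1.3249 ≈ 1.1129

c* = 1.11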